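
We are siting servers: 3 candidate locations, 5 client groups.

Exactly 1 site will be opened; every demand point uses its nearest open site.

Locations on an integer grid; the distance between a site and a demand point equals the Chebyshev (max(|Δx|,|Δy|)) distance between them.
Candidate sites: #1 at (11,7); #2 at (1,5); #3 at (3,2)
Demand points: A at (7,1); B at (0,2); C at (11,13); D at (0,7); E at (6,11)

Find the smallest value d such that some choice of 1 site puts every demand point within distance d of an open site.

Open {#2}.
  Farthest demand point is C at distance 10 (to #2); all others are ≤ 10.
With {#1} the worst case is 11.
With {#3} the worst case is 11.
No size-1 selection achieves below 10.

10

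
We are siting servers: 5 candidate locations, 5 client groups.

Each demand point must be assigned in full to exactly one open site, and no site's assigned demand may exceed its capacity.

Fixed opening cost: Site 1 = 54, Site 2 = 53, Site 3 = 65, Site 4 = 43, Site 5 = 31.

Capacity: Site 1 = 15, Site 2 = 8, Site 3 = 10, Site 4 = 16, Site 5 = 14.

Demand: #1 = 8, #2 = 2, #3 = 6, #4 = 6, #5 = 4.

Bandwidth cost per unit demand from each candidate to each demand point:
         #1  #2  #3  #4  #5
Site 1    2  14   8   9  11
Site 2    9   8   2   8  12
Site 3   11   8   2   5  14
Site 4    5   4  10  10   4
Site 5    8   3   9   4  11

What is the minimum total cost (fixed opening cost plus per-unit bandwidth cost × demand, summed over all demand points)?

Open {Site 4, Site 5}; cheapest assignment that respects the capacities:
  Site 4 (cap 16, load 12): #1, #5 — cost 8×5 + 4×4 = 56
  Site 5 (cap 14, load 14): #2, #3, #4 — cost 2×3 + 6×9 + 6×4 = 84
  Shipping 140, fixed 74 → total 214.
  Any other capacity-feasible assignment to {Site 4, Site 5} ships for at least 140.
Compare {Site 1, Site 5}: its best feasible assignment gives total 223.
Compare {Site 2, Site 4, Site 5}: its best feasible assignment gives total 225.
Every other set of open sites that can feasibly serve all demand totals ≥ 223 even under its best assignment. Minimum: 214.

214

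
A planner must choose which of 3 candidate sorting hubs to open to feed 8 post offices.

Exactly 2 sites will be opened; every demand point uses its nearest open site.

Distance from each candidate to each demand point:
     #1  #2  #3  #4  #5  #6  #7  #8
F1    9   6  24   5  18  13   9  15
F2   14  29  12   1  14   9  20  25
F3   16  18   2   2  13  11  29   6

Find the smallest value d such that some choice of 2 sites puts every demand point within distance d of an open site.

Open {F1, F3}.
  Farthest demand point is #5 at distance 13 (to F3); all others are ≤ 13.
With {F1, F2} the worst case is 15.
With {F2, F3} the worst case is 20.
No size-2 selection achieves below 13.

13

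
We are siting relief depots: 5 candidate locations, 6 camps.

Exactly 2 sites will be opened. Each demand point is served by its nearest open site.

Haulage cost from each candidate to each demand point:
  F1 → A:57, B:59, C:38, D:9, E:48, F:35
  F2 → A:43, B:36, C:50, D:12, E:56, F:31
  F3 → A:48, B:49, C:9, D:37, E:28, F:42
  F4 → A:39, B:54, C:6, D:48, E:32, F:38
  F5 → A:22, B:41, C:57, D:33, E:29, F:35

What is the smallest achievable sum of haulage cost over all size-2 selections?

Open {F2, F4}.
  A→F4 39, B→F2 36, C→F4 6, D→F2 12, E→F4 32, F→F2 31  ⇒ total 156.
Compare {F2, F3}: total 159.
Compare {F4, F5}: total 166.
No size-2 selection does better; minimum is 156.

156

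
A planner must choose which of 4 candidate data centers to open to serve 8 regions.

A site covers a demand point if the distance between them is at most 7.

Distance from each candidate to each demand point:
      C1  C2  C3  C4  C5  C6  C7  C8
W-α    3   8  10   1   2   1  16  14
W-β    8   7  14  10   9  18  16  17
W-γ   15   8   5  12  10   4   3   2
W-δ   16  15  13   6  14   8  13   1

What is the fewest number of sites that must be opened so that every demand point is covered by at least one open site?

3

Coverage sets (demand points within 7 of each site):
  W-α: {C1, C4, C5, C6}
  W-β: {C2}
  W-γ: {C3, C6, C7, C8}
  W-δ: {C4, C8}
No 2 sites suffice: every size-2 union leaves at least one demand point uncovered.
But {W-α, W-β, W-γ} covers everything, so the minimum is 3.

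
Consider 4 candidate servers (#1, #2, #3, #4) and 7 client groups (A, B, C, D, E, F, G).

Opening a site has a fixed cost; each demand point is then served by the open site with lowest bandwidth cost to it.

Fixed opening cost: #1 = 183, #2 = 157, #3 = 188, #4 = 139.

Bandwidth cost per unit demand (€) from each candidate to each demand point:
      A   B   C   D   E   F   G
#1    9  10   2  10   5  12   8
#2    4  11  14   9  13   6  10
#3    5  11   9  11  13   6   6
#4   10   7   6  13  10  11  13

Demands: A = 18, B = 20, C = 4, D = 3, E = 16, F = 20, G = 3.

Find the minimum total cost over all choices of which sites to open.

869

Open {#2, #4}: assign each demand point to its cheapest open site.
  A→#2 18×4=72, B→#4 20×7=140, C→#4 4×6=24, D→#2 3×9=27, E→#4 16×10=160, F→#2 20×6=120, G→#2 3×10=30
  bandwidth cost 573, fixed 296 → total 869.
Compare {#1, #2}: bandwidth cost 531 + fixed 340 = 871.
Compare {#2}: bandwidth cost 733 + fixed 157 = 890.
Compare {#3, #4}: bandwidth cost 585 + fixed 327 = 912.
All other subsets cost ≥ 871. Minimum total cost: 869.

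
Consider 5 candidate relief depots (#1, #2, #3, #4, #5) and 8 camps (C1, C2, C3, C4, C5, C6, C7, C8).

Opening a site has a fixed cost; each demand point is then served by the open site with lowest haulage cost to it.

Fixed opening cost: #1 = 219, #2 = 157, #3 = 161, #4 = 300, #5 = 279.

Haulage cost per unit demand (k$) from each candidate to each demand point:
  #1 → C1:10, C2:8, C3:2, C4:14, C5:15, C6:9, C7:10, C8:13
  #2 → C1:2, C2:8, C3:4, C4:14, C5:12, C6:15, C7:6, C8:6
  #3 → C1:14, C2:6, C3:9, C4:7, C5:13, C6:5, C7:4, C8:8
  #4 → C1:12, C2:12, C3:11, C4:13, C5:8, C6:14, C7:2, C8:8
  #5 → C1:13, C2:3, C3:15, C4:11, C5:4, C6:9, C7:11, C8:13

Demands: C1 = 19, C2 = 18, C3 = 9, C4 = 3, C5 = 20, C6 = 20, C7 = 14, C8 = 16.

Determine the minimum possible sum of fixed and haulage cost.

1013

Open {#2, #3}: assign each demand point to its cheapest open site.
  C1→#2 19×2=38, C2→#3 18×6=108, C3→#2 9×4=36, C4→#3 3×7=21, C5→#2 20×12=240, C6→#3 20×5=100, C7→#3 14×4=56, C8→#2 16×6=96
  haulage cost 695, fixed 318 → total 1013.
Compare {#2, #5}: haulage cost 601 + fixed 436 = 1037.
Compare {#2, #3, #5}: haulage cost 481 + fixed 597 = 1078.
Compare {#2}: haulage cost 980 + fixed 157 = 1137.
All other subsets cost ≥ 1037. Minimum total cost: 1013.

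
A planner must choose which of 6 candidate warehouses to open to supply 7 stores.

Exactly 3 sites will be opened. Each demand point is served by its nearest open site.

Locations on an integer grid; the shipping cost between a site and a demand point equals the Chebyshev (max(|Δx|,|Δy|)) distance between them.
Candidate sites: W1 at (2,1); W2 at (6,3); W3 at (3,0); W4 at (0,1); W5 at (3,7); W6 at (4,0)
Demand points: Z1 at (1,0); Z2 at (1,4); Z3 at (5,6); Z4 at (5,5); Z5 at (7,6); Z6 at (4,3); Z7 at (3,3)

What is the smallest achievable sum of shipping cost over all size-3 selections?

15

Open {W1, W2, W5}.
  Z1→W1 1, Z2→W1 3, Z3→W5 2, Z4→W2 2, Z5→W2 3, Z6→W1 2, Z7→W1 2  ⇒ total 15.
Compare {W1, W2, W3}: total 16.
Compare {W1, W2, W4}: total 16.
No size-3 selection does better; minimum is 15.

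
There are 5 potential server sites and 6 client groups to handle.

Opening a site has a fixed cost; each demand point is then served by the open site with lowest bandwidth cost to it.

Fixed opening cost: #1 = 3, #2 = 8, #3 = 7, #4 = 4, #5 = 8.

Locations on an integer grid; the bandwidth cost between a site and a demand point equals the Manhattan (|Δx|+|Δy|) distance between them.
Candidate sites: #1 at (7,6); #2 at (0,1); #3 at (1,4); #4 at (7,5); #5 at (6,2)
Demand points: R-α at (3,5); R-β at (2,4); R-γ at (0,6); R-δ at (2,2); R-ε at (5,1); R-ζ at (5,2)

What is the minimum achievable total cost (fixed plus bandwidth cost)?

Open {#3, #5}: assign each demand point to its cheapest open site.
  R-α→#3 3, R-β→#3 1, R-γ→#3 3, R-δ→#3 3, R-ε→#5 2, R-ζ→#5 1
  bandwidth cost 13, fixed 15 → total 28.
Compare {#3}: bandwidth cost 23 + fixed 7 = 30.
Compare {#1, #3, #5}: bandwidth cost 13 + fixed 18 = 31.
Compare {#3, #4}: bandwidth cost 21 + fixed 11 = 32.
All other subsets cost ≥ 30. Minimum total cost: 28.

28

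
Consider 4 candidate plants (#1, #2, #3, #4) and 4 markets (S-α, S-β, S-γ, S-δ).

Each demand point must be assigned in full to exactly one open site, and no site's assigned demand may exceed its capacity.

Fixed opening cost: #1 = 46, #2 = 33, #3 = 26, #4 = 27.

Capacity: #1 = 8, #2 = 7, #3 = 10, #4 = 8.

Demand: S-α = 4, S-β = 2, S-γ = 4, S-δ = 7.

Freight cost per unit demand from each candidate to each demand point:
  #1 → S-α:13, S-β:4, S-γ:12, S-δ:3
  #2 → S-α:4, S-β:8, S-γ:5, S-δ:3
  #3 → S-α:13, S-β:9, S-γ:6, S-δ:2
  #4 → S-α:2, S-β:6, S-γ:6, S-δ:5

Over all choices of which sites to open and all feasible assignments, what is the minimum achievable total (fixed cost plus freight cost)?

Open {#3, #4}; cheapest assignment that respects the capacities:
  #3 (cap 10, load 9): S-β, S-δ — cost 2×9 + 7×2 = 32
  #4 (cap 8, load 8): S-α, S-γ — cost 4×2 + 4×6 = 32
  Shipping 64, fixed 53 → total 117.
  Any other capacity-feasible assignment to {#3, #4} ships for at least 64.
Compare {#2, #3, #4}: its best feasible assignment gives total 140.
Compare {#1, #3, #4}: its best feasible assignment gives total 153.
Every other set of open sites that can feasibly serve all demand totals ≥ 140 even under its best assignment. Minimum: 117.

117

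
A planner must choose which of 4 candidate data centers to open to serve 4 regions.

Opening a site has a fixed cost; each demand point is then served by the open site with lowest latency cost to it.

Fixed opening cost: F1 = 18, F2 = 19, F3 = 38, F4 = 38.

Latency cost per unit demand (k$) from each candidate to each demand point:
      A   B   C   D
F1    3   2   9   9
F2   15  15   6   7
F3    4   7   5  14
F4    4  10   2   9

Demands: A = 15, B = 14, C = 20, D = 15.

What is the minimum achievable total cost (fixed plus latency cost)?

293

Open {F1, F2, F4}: assign each demand point to its cheapest open site.
  A→F1 15×3=45, B→F1 14×2=28, C→F4 20×2=40, D→F2 15×7=105
  latency cost 218, fixed 75 → total 293.
Compare {F1, F4}: latency cost 248 + fixed 56 = 304.
Compare {F1, F2, F3, F4}: latency cost 218 + fixed 113 = 331.
Compare {F1, F2}: latency cost 298 + fixed 37 = 335.
All other subsets cost ≥ 304. Minimum total cost: 293.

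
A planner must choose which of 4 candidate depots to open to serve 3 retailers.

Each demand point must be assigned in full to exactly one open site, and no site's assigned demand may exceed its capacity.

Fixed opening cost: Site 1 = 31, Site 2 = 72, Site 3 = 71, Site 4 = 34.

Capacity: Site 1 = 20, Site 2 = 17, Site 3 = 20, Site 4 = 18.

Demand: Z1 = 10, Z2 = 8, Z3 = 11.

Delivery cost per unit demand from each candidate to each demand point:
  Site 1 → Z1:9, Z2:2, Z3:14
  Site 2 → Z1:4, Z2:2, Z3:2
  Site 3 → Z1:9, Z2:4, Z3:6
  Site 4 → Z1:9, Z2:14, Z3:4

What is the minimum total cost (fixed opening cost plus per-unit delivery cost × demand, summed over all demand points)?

Open {Site 1, Site 4}; cheapest assignment that respects the capacities:
  Site 1 (cap 20, load 18): Z1, Z2 — cost 10×9 + 8×2 = 106
  Site 4 (cap 18, load 11): Z3 — cost 11×4 = 44
  Shipping 150, fixed 65 → total 215.
  Any other capacity-feasible assignment to {Site 1, Site 4} ships for at least 150.
Compare {Site 1, Site 2}: its best feasible assignment gives total 231.
Compare {Site 1, Site 2, Site 4}: its best feasible assignment gives total 237.
Every other set of open sites that can feasibly serve all demand totals ≥ 231 even under its best assignment. Minimum: 215.

215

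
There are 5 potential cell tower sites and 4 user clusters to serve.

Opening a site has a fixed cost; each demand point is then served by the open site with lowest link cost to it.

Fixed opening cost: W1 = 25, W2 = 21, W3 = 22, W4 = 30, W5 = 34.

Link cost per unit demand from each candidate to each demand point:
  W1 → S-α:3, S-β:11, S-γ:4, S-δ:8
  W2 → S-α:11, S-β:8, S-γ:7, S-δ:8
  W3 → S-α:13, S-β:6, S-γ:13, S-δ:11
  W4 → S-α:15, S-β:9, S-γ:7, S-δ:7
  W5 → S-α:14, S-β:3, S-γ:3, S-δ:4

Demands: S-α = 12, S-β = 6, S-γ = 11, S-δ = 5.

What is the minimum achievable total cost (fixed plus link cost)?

Open {W1, W5}: assign each demand point to its cheapest open site.
  S-α→W1 12×3=36, S-β→W5 6×3=18, S-γ→W5 11×3=33, S-δ→W5 5×4=20
  link cost 107, fixed 59 → total 166.
Compare {W1, W2, W5}: link cost 107 + fixed 80 = 187.
Compare {W1, W3, W5}: link cost 107 + fixed 81 = 188.
Compare {W1, W4, W5}: link cost 107 + fixed 89 = 196.
All other subsets cost ≥ 187. Minimum total cost: 166.

166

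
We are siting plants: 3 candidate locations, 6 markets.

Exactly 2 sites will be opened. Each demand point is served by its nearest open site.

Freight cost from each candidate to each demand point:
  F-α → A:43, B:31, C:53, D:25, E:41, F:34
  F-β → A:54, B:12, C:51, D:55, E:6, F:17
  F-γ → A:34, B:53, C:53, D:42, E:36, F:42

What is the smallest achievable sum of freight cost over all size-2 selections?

Open {F-α, F-β}.
  A→F-α 43, B→F-β 12, C→F-β 51, D→F-α 25, E→F-β 6, F→F-β 17  ⇒ total 154.
Compare {F-β, F-γ}: total 162.
Compare {F-α, F-γ}: total 213.

154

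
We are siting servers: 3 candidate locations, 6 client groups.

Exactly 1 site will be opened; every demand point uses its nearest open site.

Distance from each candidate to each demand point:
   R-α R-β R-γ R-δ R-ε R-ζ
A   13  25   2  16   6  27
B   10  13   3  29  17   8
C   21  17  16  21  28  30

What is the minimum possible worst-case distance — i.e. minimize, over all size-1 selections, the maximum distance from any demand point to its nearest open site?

27

Open {A}.
  Farthest demand point is R-ζ at distance 27 (to A); all others are ≤ 27.
With {B} the worst case is 29.
With {C} the worst case is 30.
No size-1 selection achieves below 27.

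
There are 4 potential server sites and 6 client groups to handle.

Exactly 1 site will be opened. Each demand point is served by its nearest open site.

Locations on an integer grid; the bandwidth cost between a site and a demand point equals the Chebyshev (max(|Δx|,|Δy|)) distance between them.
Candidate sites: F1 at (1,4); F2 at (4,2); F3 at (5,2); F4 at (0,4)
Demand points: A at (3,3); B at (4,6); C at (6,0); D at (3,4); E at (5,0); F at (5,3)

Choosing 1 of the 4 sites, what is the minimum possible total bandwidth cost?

12

Open {F2}.
  A→F2 1, B→F2 4, C→F2 2, D→F2 2, E→F2 2, F→F2 1  ⇒ total 12.
Compare {F3}: total 13.
Compare {F1}: total 20.
No size-1 selection does better; minimum is 12.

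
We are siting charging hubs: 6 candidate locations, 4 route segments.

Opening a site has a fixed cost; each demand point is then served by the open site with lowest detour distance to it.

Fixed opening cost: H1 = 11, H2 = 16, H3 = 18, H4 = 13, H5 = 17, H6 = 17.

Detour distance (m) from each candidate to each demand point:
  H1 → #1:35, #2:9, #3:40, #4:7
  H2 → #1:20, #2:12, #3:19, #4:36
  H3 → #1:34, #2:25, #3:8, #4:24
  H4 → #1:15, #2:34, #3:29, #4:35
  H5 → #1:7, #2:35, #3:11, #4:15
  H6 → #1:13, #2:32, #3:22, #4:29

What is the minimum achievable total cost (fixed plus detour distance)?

62

Open {H1, H5}: assign each demand point to its cheapest open site.
  #1→H5 7, #2→H1 9, #3→H5 11, #4→H1 7
  detour distance 34, fixed 28 → total 62.
Compare {H1, H4, H5}: detour distance 34 + fixed 41 = 75.
Compare {H1, H3, H5}: detour distance 31 + fixed 46 = 77.
Compare {H2, H5}: detour distance 45 + fixed 33 = 78.
All other subsets cost ≥ 75. Minimum total cost: 62.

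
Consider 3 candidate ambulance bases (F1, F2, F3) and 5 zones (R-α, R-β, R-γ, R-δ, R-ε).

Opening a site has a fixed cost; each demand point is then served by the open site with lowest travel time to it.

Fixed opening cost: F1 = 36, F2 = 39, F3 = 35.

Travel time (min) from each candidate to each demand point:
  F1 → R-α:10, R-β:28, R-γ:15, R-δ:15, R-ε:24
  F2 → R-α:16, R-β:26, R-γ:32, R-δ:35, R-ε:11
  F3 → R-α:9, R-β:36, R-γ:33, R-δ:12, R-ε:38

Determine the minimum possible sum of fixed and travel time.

128

Open {F1}: assign each demand point to its cheapest open site.
  R-α→F1 10, R-β→F1 28, R-γ→F1 15, R-δ→F1 15, R-ε→F1 24
  travel time 92, fixed 36 → total 128.
Compare {F1, F2}: travel time 77 + fixed 75 = 152.
Compare {F2}: travel time 120 + fixed 39 = 159.
Compare {F1, F3}: travel time 88 + fixed 71 = 159.
All other subsets cost ≥ 152. Minimum total cost: 128.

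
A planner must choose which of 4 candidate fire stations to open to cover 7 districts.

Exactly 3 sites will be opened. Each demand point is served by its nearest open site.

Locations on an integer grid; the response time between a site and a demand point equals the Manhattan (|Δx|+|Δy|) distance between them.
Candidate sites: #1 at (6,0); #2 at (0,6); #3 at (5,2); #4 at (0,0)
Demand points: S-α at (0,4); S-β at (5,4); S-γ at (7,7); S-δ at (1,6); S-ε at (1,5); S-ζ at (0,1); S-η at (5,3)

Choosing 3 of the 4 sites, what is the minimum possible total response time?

16

Open {#2, #3, #4}.
  S-α→#2 2, S-β→#3 2, S-γ→#3 7, S-δ→#2 1, S-ε→#2 2, S-ζ→#4 1, S-η→#3 1  ⇒ total 16.
Compare {#1, #2, #3}: total 20.
Compare {#1, #2, #4}: total 23.
No size-3 selection does better; minimum is 16.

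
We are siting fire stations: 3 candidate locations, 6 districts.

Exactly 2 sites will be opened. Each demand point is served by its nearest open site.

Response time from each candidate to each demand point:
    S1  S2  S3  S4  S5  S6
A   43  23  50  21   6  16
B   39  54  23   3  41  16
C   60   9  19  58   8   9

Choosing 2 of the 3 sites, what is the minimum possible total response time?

Open {B, C}.
  S1→B 39, S2→C 9, S3→C 19, S4→B 3, S5→C 8, S6→C 9  ⇒ total 87.
Compare {A, C}: total 107.
Compare {A, B}: total 110.

87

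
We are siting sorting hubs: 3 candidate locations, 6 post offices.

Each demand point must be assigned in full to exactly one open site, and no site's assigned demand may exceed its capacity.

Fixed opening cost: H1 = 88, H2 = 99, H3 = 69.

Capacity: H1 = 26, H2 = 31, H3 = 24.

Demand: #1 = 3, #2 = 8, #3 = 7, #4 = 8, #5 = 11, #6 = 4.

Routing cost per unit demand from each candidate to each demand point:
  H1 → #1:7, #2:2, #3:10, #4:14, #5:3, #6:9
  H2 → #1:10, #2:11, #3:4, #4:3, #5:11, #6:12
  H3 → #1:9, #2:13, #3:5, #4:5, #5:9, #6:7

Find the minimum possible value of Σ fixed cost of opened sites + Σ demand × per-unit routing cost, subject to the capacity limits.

Open {H1, H3}; cheapest assignment that respects the capacities:
  H1 (cap 26, load 22): #1, #2, #5 — cost 3×7 + 8×2 + 11×3 = 70
  H3 (cap 24, load 19): #3, #4, #6 — cost 7×5 + 8×5 + 4×7 = 103
  Shipping 173, fixed 157 → total 330.
  Any other capacity-feasible assignment to {H1, H3} ships for at least 173.
Compare {H1, H2}: its best feasible assignment gives total 345.
Compare {H1, H2, H3}: its best feasible assignment gives total 406.
Every other set of open sites that can feasibly serve all demand totals ≥ 345 even under its best assignment. Minimum: 330.

330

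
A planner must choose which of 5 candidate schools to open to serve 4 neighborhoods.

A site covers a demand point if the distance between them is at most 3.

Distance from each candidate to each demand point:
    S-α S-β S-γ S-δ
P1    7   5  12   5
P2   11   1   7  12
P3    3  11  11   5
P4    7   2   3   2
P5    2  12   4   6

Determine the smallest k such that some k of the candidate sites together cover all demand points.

Coverage sets (demand points within 3 of each site):
  P1: {}
  P2: {S-β}
  P3: {S-α}
  P4: {S-β, S-γ, S-δ}
  P5: {S-α}
No single site covers all 4 demand points.
But {P3, P4} covers everything, so the minimum is 2.

2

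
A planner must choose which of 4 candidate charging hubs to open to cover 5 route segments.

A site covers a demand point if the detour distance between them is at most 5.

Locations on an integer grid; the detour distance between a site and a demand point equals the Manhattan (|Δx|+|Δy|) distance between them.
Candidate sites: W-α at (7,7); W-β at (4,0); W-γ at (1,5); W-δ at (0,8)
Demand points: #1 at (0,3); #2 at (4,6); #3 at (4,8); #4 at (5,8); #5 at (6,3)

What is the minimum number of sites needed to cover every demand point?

2

Coverage sets (demand points within 5 of each site):
  W-α: {#2, #3, #4, #5}
  W-β: {#5}
  W-γ: {#1, #2}
  W-δ: {#1, #3, #4}
No single site covers all 5 demand points.
But {W-α, W-γ} covers everything, so the minimum is 2.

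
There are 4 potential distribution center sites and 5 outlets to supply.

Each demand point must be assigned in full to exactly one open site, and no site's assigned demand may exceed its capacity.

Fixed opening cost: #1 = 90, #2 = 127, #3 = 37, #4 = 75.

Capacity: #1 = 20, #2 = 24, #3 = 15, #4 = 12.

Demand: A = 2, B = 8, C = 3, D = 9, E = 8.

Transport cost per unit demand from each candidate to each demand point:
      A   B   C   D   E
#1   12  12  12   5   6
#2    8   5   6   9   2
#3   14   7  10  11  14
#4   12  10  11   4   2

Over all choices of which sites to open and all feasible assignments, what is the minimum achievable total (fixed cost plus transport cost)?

328

Open {#2, #4}; cheapest assignment that respects the capacities:
  #2 (cap 24, load 21): A, B, C, E — cost 2×8 + 8×5 + 3×6 + 8×2 = 90
  #4 (cap 12, load 9): D — cost 9×4 = 36
  Shipping 126, fixed 202 → total 328.
  Any other capacity-feasible assignment to {#2, #4} ships for at least 126.
Compare {#1, #3}: its best feasible assignment gives total 330.
Compare {#2, #3}: its best feasible assignment gives total 351.
Every other set of open sites that can feasibly serve all demand totals ≥ 330 even under its best assignment. Minimum: 328.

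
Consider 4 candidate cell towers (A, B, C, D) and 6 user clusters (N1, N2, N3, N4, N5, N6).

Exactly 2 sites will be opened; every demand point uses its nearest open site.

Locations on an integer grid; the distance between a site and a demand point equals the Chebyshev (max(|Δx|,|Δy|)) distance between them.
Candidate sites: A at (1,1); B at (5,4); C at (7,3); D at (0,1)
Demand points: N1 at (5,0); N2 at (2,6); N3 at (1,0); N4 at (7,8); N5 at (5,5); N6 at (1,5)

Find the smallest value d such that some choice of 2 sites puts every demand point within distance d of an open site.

4

Open {A, B}.
  Farthest demand point is N1 at distance 4 (to A); all others are ≤ 4.
With {B, C} the worst case is 4.
With {B, D} the worst case is 4.
No size-2 selection achieves below 4.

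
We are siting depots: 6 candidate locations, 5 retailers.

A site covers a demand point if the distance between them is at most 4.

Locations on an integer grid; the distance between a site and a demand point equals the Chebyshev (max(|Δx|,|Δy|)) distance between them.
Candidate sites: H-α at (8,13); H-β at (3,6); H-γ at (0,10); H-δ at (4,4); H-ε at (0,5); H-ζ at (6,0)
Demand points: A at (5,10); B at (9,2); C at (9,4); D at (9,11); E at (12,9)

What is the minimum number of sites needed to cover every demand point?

Coverage sets (demand points within 4 of each site):
  H-α: {A, D, E}
  H-β: {A}
  H-γ: {}
  H-δ: {}
  H-ε: {}
  H-ζ: {B, C}
No single site covers all 5 demand points.
But {H-α, H-ζ} covers everything, so the minimum is 2.

2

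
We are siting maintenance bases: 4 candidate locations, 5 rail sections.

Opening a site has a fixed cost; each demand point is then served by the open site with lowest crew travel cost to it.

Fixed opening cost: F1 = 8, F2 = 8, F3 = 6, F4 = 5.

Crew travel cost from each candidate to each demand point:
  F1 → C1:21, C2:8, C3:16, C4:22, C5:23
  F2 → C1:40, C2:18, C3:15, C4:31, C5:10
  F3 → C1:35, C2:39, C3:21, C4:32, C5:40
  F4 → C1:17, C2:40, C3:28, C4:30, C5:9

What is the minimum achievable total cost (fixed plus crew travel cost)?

Open {F1, F4}: assign each demand point to its cheapest open site.
  C1→F4 17, C2→F1 8, C3→F1 16, C4→F1 22, C5→F4 9
  crew travel cost 72, fixed 13 → total 85.
Compare {F1, F3, F4}: crew travel cost 72 + fixed 19 = 91.
Compare {F1, F2}: crew travel cost 76 + fixed 16 = 92.
Compare {F1, F2, F4}: crew travel cost 71 + fixed 21 = 92.
All other subsets cost ≥ 91. Minimum total cost: 85.

85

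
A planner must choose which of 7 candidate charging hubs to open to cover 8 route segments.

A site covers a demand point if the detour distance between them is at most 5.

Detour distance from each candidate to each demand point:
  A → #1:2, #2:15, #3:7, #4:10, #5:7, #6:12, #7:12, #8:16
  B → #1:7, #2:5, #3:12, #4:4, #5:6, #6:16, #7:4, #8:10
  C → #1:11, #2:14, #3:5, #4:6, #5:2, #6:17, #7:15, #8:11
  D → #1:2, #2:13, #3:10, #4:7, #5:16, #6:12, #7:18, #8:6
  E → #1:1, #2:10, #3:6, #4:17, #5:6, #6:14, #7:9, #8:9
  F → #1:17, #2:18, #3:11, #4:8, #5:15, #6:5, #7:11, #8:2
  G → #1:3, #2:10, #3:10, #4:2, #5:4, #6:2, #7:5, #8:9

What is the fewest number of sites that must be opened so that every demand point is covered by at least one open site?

4

Coverage sets (demand points within 5 of each site):
  A: {#1}
  B: {#2, #4, #7}
  C: {#3, #5}
  D: {#1}
  E: {#1}
  F: {#6, #8}
  G: {#1, #4, #5, #6, #7}
No 3 sites suffice: every size-3 union leaves at least one demand point uncovered.
But {A, B, C, F} covers everything, so the minimum is 4.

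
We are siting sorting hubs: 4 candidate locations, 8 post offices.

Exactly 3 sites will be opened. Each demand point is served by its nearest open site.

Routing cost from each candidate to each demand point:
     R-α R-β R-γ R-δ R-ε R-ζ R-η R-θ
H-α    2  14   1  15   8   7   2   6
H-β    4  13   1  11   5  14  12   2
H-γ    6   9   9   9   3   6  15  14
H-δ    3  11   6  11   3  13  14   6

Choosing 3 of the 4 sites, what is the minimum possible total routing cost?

34

Open {H-α, H-β, H-γ}.
  R-α→H-α 2, R-β→H-γ 9, R-γ→H-α 1, R-δ→H-γ 9, R-ε→H-γ 3, R-ζ→H-γ 6, R-η→H-α 2, R-θ→H-β 2  ⇒ total 34.
Compare {H-α, H-γ, H-δ}: total 38.
Compare {H-α, H-β, H-δ}: total 39.
No size-3 selection does better; minimum is 34.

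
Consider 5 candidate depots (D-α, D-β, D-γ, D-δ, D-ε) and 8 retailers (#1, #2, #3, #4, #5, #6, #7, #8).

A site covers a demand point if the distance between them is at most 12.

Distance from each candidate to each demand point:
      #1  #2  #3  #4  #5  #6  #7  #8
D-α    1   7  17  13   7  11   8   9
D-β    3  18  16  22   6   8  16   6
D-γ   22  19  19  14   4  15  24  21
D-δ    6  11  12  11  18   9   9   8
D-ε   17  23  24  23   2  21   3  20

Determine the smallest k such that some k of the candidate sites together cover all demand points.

Coverage sets (demand points within 12 of each site):
  D-α: {#1, #2, #5, #6, #7, #8}
  D-β: {#1, #5, #6, #8}
  D-γ: {#5}
  D-δ: {#1, #2, #3, #4, #6, #7, #8}
  D-ε: {#5, #7}
No single site covers all 8 demand points.
But {D-α, D-δ} covers everything, so the minimum is 2.

2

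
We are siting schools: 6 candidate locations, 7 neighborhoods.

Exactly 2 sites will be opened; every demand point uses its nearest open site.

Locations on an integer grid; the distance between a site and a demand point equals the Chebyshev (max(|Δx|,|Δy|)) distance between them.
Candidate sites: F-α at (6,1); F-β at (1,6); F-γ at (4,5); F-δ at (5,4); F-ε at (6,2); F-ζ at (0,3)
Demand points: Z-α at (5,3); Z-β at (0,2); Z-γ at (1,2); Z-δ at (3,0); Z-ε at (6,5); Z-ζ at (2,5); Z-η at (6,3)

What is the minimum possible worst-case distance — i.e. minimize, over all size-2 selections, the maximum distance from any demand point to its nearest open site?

3

Open {F-γ, F-ζ}.
  Farthest demand point is Z-δ at distance 3 (to F-ζ); all others are ≤ 3.
With {F-δ, F-ζ} the worst case is 3.
With {F-ε, F-ζ} the worst case is 3.
No size-2 selection achieves below 3.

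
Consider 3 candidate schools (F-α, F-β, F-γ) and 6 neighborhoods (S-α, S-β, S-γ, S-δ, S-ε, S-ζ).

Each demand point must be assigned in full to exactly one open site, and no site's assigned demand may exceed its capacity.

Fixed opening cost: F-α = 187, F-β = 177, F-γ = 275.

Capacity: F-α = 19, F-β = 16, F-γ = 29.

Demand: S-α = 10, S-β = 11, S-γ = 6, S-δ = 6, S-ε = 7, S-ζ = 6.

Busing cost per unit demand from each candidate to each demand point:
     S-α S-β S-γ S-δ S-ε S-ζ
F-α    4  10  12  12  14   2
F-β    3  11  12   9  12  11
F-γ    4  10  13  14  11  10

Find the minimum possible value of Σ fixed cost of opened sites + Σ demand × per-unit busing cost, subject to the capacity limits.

845

Open {F-α, F-γ}; cheapest assignment that respects the capacities:
  F-α (cap 19, load 18): S-γ, S-δ, S-ζ — cost 6×12 + 6×12 + 6×2 = 156
  F-γ (cap 29, load 28): S-α, S-β, S-ε — cost 10×4 + 11×10 + 7×11 = 227
  Shipping 383, fixed 462 → total 845.
  Any other capacity-feasible assignment to {F-α, F-γ} ships for at least 383.
Compare {F-α, F-β, F-γ}: its best feasible assignment gives total 994.
Every other set of open sites that can feasibly serve all demand totals ≥ 994 even under its best assignment. Minimum: 845.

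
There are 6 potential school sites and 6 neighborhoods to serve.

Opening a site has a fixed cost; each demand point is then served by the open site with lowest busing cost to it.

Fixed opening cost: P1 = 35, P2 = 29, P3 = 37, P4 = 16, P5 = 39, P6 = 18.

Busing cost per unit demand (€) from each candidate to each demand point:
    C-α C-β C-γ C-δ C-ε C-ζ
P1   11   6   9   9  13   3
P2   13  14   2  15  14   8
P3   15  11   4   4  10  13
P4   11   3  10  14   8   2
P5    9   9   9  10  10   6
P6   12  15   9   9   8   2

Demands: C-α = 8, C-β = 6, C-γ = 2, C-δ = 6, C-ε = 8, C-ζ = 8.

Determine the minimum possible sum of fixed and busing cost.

271

Open {P3, P4}: assign each demand point to its cheapest open site.
  C-α→P4 8×11=88, C-β→P4 6×3=18, C-γ→P3 2×4=8, C-δ→P3 6×4=24, C-ε→P4 8×8=64, C-ζ→P4 8×2=16
  busing cost 218, fixed 53 → total 271.
Compare {P3, P4, P6}: busing cost 218 + fixed 71 = 289.
Compare {P4, P6}: busing cost 258 + fixed 34 = 292.
Compare {P3, P4, P5}: busing cost 202 + fixed 92 = 294.
All other subsets cost ≥ 289. Minimum total cost: 271.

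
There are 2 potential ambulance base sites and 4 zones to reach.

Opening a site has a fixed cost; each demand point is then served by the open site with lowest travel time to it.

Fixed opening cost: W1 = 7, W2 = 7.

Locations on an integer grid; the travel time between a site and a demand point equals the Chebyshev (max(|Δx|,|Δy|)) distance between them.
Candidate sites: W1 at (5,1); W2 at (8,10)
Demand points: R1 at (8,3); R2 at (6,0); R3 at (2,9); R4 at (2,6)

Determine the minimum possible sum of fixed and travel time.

24

Open {W1}: assign each demand point to its cheapest open site.
  R1→W1 3, R2→W1 1, R3→W1 8, R4→W1 5
  travel time 17, fixed 7 → total 24.
Compare {W1, W2}: travel time 15 + fixed 14 = 29.
Compare {W2}: travel time 29 + fixed 7 = 36.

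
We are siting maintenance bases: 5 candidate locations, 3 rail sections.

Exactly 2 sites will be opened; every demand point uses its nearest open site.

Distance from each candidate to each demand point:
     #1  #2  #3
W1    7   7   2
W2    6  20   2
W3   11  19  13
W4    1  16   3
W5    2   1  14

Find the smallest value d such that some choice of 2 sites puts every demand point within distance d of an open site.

2

Open {W1, W5}.
  Farthest demand point is #1 at distance 2 (to W5); all others are ≤ 2.
With {W2, W5} the worst case is 2.
With {W4, W5} the worst case is 3.
No size-2 selection achieves below 2.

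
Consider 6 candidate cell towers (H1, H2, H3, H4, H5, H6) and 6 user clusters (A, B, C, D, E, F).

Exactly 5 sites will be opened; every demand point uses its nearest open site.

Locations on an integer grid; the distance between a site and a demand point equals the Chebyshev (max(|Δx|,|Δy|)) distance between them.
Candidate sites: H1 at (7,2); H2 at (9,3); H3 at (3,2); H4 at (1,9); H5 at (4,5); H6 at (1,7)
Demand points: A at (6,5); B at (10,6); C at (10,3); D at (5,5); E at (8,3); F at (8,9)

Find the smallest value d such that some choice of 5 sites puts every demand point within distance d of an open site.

4

Open {H1, H2, H3, H4, H5}.
  Farthest demand point is F at distance 4 (to H5); all others are ≤ 4.
With {H1, H2, H3, H5, H6} the worst case is 4.
With {H1, H2, H4, H5, H6} the worst case is 4.
No size-5 selection achieves below 4.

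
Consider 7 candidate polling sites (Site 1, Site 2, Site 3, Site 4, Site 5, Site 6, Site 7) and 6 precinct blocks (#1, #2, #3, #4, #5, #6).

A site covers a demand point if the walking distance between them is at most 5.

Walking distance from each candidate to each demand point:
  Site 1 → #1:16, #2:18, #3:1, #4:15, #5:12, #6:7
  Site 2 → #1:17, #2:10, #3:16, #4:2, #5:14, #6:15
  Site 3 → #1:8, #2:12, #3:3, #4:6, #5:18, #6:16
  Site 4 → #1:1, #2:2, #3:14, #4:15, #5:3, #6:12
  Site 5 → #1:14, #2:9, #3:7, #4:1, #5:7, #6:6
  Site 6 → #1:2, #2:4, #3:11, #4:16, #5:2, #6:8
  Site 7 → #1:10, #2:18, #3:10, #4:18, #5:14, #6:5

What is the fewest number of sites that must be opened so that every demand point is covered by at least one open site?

Coverage sets (demand points within 5 of each site):
  Site 1: {#3}
  Site 2: {#4}
  Site 3: {#3}
  Site 4: {#1, #2, #5}
  Site 5: {#4}
  Site 6: {#1, #2, #5}
  Site 7: {#6}
No 3 sites suffice: every size-3 union leaves at least one demand point uncovered.
But {Site 1, Site 2, Site 4, Site 7} covers everything, so the minimum is 4.

4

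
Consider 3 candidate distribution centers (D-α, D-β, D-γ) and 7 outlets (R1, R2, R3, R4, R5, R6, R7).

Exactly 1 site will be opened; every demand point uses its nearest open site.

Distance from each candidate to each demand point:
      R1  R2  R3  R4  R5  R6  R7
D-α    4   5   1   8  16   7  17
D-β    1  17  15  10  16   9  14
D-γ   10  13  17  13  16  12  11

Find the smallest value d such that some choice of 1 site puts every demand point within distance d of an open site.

Open {D-α}.
  Farthest demand point is R7 at distance 17 (to D-α); all others are ≤ 17.
With {D-β} the worst case is 17.
With {D-γ} the worst case is 17.
No size-1 selection achieves below 17.

17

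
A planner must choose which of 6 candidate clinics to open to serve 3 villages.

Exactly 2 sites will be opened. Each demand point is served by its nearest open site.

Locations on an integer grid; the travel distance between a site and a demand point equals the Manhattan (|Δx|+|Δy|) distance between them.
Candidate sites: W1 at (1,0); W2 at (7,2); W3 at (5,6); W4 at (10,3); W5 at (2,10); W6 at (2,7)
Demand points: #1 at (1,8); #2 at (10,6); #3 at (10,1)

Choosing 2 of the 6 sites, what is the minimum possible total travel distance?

7

Open {W4, W6}.
  #1→W6 2, #2→W4 3, #3→W4 2  ⇒ total 7.
Compare {W4, W5}: total 8.
Compare {W3, W4}: total 11.
No size-2 selection does better; minimum is 7.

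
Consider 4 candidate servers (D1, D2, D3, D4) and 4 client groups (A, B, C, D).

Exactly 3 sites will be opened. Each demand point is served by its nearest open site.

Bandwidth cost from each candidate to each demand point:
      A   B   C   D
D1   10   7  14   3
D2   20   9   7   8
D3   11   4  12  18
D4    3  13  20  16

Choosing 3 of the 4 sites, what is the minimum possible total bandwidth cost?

Open {D1, D2, D4}.
  A→D4 3, B→D1 7, C→D2 7, D→D1 3  ⇒ total 20.
Compare {D1, D3, D4}: total 22.
Compare {D2, D3, D4}: total 22.
No size-3 selection does better; minimum is 20.

20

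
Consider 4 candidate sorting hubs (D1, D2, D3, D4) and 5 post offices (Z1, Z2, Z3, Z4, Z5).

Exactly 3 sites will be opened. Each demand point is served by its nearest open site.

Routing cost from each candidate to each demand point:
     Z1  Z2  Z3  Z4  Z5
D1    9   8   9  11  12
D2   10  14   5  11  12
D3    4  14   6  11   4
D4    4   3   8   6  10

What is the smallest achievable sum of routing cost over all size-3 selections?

Open {D2, D3, D4}.
  Z1→D3 4, Z2→D4 3, Z3→D2 5, Z4→D4 6, Z5→D3 4  ⇒ total 22.
Compare {D1, D3, D4}: total 23.
Compare {D1, D2, D4}: total 28.
No size-3 selection does better; minimum is 22.

22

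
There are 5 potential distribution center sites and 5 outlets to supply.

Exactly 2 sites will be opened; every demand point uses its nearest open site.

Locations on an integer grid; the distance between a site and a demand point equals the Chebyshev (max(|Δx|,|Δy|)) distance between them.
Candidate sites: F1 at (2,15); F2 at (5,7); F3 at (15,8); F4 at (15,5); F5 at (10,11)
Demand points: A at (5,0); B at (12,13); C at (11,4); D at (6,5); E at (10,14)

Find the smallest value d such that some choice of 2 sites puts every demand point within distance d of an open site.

Open {F1, F2}.
  Farthest demand point is A at distance 7 (to F2); all others are ≤ 7.
With {F2, F3} the worst case is 7.
With {F2, F4} the worst case is 7.
No size-2 selection achieves below 7.

7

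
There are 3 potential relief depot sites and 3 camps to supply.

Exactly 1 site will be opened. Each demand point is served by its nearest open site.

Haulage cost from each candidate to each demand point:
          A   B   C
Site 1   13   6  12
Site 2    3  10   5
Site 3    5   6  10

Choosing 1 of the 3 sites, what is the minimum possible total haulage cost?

Open {Site 2}.
  A→Site 2 3, B→Site 2 10, C→Site 2 5  ⇒ total 18.
Compare {Site 3}: total 21.
Compare {Site 1}: total 31.

18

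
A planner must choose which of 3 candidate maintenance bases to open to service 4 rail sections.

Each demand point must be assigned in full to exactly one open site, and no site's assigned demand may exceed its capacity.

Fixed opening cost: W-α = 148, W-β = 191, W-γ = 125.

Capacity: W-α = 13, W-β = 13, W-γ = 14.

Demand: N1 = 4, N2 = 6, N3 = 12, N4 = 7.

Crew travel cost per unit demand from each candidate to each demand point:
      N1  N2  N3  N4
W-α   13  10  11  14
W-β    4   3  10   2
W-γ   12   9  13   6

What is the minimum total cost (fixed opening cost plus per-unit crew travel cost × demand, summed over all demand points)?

Open {W-α, W-β, W-γ}; cheapest assignment that respects the capacities:
  W-α (cap 13, load 12): N3 — cost 12×11 = 132
  W-β (cap 13, load 10): N1, N2 — cost 4×4 + 6×3 = 34
  W-γ (cap 14, load 7): N4 — cost 7×6 = 42
  Shipping 208, fixed 464 → total 672.
  Any other capacity-feasible assignment to {W-α, W-β, W-γ} ships for at least 208.
Total demand is 29 and no other set of sites has combined capacity ≥ 29, so {W-α, W-β, W-γ} is the only feasible choice of open sites. Minimum: 672.

672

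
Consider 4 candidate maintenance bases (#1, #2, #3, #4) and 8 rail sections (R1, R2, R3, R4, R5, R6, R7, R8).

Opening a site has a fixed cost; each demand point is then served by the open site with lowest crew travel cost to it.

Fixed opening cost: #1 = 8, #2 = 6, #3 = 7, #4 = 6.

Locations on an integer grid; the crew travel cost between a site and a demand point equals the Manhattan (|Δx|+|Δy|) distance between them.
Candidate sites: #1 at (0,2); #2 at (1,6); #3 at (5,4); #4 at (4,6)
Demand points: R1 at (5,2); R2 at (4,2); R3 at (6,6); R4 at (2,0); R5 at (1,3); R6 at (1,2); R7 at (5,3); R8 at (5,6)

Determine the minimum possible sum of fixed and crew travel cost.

Open {#1, #3}: assign each demand point to its cheapest open site.
  R1→#3 2, R2→#3 3, R3→#3 3, R4→#1 4, R5→#1 2, R6→#1 1, R7→#3 1, R8→#3 2
  crew travel cost 18, fixed 15 → total 33.
Compare {#3}: crew travel cost 29 + fixed 7 = 36.
Compare {#1, #4}: crew travel cost 23 + fixed 14 = 37.
Compare {#1, #3, #4}: crew travel cost 16 + fixed 21 = 37.
All other subsets cost ≥ 36. Minimum total cost: 33.

33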